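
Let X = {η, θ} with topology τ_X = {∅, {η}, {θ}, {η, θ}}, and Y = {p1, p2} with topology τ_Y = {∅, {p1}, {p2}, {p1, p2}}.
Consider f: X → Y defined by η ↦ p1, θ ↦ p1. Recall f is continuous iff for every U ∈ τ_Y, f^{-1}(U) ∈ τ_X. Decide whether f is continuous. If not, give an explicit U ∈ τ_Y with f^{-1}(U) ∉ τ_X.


f IS continuous.

Compute f^{-1}(U) for each U ∈ τ_Y:
  U = ∅: f^{-1}(U) = ∅ ∈ τ_X ✓.
  U = {p1}: f^{-1}(U) = {η, θ} ∈ τ_X ✓.
  U = {p2}: f^{-1}(U) = ∅ ∈ τ_X ✓.
  U = {p1, p2}: f^{-1}(U) = {η, θ} ∈ τ_X ✓.
Every preimage lies in τ_X, so f IS continuous.


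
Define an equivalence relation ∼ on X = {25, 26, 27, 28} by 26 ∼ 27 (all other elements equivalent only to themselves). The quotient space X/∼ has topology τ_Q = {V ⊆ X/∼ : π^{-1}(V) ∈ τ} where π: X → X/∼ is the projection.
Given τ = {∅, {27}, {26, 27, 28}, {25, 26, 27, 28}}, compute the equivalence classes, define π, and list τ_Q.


X/∼ = {[25], [26=27], [28]}; |τ_Q| = 3.

Equivalence classes: [25], [26=27], [28].
Quotient map π: X → X/∼ sends 25 ↦ [25], 26 ↦ [26=27], 27 ↦ [26=27], 28 ↦ [28].
For each subset V ⊆ X/∼, compute π^{-1}(V) ⊆ X and check whether π^{-1}(V) ∈ τ. V is open in τ_Q iff π^{-1}(V) ∈ τ.
  V = {}: π^{-1}(V) = ∅ ∈ τ ✓.
  V = {[25]}: π^{-1}(V) = {25} ∉ τ ✗.
  V = {[26=27]}: π^{-1}(V) = {26, 27} ∉ τ ✗.
  V = {[25], [26=27]}: π^{-1}(V) = {25, 26, 27} ∉ τ ✗.
  V = {[28]}: π^{-1}(V) = {28} ∉ τ ✗.
  V = {[25], [28]}: π^{-1}(V) = {25, 28} ∉ τ ✗.
  V = {[26=27], [28]}: π^{-1}(V) = {26, 27, 28} ∈ τ ✓.
  V = {[25], [26=27], [28]}: π^{-1}(V) = {25, 26, 27, 28} ∈ τ ✓.
Open sets in the quotient: τ_Q = {{}, {[26=27], [28]}, {[25], [26=27], [28]}} (3 elements).


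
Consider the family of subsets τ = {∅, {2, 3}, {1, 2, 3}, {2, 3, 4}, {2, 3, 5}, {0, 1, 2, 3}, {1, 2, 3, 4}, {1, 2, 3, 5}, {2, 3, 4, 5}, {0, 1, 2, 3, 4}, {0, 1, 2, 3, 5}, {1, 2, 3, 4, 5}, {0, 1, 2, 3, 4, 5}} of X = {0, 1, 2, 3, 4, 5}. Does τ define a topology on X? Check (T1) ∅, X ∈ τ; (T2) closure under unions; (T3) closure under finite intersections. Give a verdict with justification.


τ IS a topology on X.

Axiom (T1): ∅ ∈ τ? Yes; X ∈ τ? Yes.
Axiom (T2/T3): check pairwise unions and intersections of members of τ.
All pairwise intersections and unions checked — each lies in τ. Therefore τ satisfies (T1), (T2), (T3): it IS a topology on X.


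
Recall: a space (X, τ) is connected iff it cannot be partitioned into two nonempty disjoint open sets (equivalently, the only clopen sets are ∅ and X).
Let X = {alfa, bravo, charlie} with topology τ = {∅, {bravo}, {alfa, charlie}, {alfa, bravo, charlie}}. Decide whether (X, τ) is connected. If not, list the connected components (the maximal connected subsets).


(X, τ) is disconnected; components = [{bravo}, {alfa, charlie}].

Find clopen sets (U ∈ τ with X ∖ U ∈ τ):
  U = ∅, X ∖ U = {alfa, bravo, charlie} — both open, so U is clopen.
  U = {bravo}, X ∖ U = {alfa, charlie} — both open, so U is clopen.
  U = {alfa, charlie}, X ∖ U = {bravo} — both open, so U is clopen.
  U = {alfa, bravo, charlie}, X ∖ U = ∅ — both open, so U is clopen.
Nontrivial clopen(s) exist: e.g. {alfa, charlie}. So (X, τ) is disconnected.
Compute connected components by grouping points that agree on all clopens:
  component: {bravo}
  component: {alfa, charlie}


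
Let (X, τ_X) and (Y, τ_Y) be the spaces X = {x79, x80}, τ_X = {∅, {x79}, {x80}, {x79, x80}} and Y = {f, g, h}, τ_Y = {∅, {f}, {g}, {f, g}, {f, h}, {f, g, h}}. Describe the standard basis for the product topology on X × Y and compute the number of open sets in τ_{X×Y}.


Basis B = {∅ × ∅, {x79} × {f}, {x79} × {g}, {x80} × {f}, {x80} × {g}, {x79} × {f, g}, {x79} × {f, h}, {x79, x80} × {f}, {x79, x80} × {g}, {x80} × {f, g}, {x80} × {f, h}, {x79} × {f, g, h}, {x80} × {f, g, h}, {x79, x80} × {f, g}, {x79, x80} × {f, h}, {x79, x80} × {f, g, h}}; |τ_{X×Y}| = 36.

Enumerate products U × V with U ∈ τ_X, V ∈ τ_Y (deduplicated):
  ∅ × ∅ = {} (∅)
  {x79} × {f} = {(x79,f)}
  {x79} × {g} = {(x79,g)}
  {x80} × {f} = {(x80,f)}
  {x80} × {g} = {(x80,g)}
  {x79} × {f, g} = {(x79,f), (x79,g)}
  {x79} × {f, h} = {(x79,f), (x79,h)}
  {x79, x80} × {f} = {(x79,f), (x80,f)}
  {x79, x80} × {g} = {(x79,g), (x80,g)}
  {x80} × {f, g} = {(x80,f), (x80,g)}
  {x80} × {f, h} = {(x80,f), (x80,h)}
  {x79} × {f, g, h} = {(x79,f), (x79,g), (x79,h)}
  {x80} × {f, g, h} = {(x80,f), (x80,g), (x80,h)}
  {x79, x80} × {f, g} = {(x79,f), (x79,g), (x80,f), (x80,g)}
  {x79, x80} × {f, h} = {(x79,f), (x79,h), (x80,f), (x80,h)}
  {x79, x80} × {f, g, h} = {(x79,f), (x79,g), (x79,h), (x80,f), (x80,g), (x80,h)}
These 16 distinct sets form the basis B.
Close under arbitrary unions to get τ_{X×Y}; counting gives |τ_{X×Y}| = 36.


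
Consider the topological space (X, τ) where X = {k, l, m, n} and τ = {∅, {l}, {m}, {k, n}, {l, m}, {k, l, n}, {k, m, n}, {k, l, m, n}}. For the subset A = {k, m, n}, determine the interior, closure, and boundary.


int(A) = {k, m, n}, cl(A) = {k, m, n}, ∂A = ∅.

Closed sets in (X, τ) are complements of opens:
  closed(X, τ) = {∅, {l}, {m}, {k, n}, {l, m}, {k, l, n}, {k, m, n}, {k, l, m, n}}.
int(A) = ⋃ {U ∈ τ : U ⊆ A}. Opens contained in A: ∅, {m}, {k, n}, {k, m, n}.
Taking the union of these: int(A) = {k, m, n}.
cl(A) = ⋂ {C closed : A ⊆ C}. Closed sets containing A: {k, m, n}, {k, l, m, n}.
Intersecting these: cl(A) = {k, m, n}.
∂A = cl(A) ∖ int(A) = {k, m, n} ∖ {k, m, n} = ∅.


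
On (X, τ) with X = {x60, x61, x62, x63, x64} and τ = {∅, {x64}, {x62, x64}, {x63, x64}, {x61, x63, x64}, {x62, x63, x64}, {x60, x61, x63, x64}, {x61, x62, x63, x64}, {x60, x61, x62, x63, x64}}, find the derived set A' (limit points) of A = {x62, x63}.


A' = {x60, x61}

For each x ∈ X, list the open sets U ∈ τ with x ∈ U, then check whether U ∩ (A ∖ {x}) ≠ ∅ for every such U.
  x = x60: opens ∋ x are {x60, x61, x63, x64}, {x60, x61, x62, x63, x64}; each meets A ∖ {x60}, so x IS a limit point.
  x = x61: opens ∋ x are {x61, x63, x64}, {x60, x61, x63, x64}, {x61, x62, x63, x64}, {x60, x61, x62, x63, x64}; each meets A ∖ {x61}, so x IS a limit point.
  x = x62: open {x62, x64} ∋ x has {x62, x64} ∩ (A ∖ {x62}) = ∅, so x is NOT a limit point.
  x = x63: open {x63, x64} ∋ x has {x63, x64} ∩ (A ∖ {x63}) = ∅, so x is NOT a limit point.
  x = x64: open {x64} ∋ x has {x64} ∩ (A ∖ {x64}) = ∅, so x is NOT a limit point.
Collecting: A' = {x60, x61}.


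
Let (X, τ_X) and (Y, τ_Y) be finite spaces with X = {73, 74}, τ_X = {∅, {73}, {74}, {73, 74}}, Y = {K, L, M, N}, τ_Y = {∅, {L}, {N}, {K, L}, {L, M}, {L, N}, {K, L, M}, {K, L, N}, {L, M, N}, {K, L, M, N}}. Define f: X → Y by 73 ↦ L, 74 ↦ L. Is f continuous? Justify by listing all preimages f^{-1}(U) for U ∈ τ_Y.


f IS continuous.

Compute f^{-1}(U) for each U ∈ τ_Y:
  U = ∅: f^{-1}(U) = ∅ ∈ τ_X ✓.
  U = {L}: f^{-1}(U) = {73, 74} ∈ τ_X ✓.
  U = {N}: f^{-1}(U) = ∅ ∈ τ_X ✓.
  U = {K, L}: f^{-1}(U) = {73, 74} ∈ τ_X ✓.
  U = {L, M}: f^{-1}(U) = {73, 74} ∈ τ_X ✓.
  U = {L, N}: f^{-1}(U) = {73, 74} ∈ τ_X ✓.
  U = {K, L, M}: f^{-1}(U) = {73, 74} ∈ τ_X ✓.
  U = {K, L, N}: f^{-1}(U) = {73, 74} ∈ τ_X ✓.
  U = {L, M, N}: f^{-1}(U) = {73, 74} ∈ τ_X ✓.
  U = {K, L, M, N}: f^{-1}(U) = {73, 74} ∈ τ_X ✓.
Every preimage lies in τ_X, so f IS continuous.


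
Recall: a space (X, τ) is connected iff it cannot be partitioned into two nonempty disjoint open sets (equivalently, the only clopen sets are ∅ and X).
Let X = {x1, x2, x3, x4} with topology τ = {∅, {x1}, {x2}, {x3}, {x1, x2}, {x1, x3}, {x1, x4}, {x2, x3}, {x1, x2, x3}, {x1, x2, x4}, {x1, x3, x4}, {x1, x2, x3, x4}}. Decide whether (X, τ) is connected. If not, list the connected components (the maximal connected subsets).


(X, τ) is disconnected; components = [{x2}, {x3}, {x1, x4}].

Find clopen sets (U ∈ τ with X ∖ U ∈ τ):
  U = ∅, X ∖ U = {x1, x2, x3, x4} — both open, so U is clopen.
  U = {x2}, X ∖ U = {x1, x3, x4} — both open, so U is clopen.
  U = {x3}, X ∖ U = {x1, x2, x4} — both open, so U is clopen.
  U = {x1, x4}, X ∖ U = {x2, x3} — both open, so U is clopen.
  U = {x2, x3}, X ∖ U = {x1, x4} — both open, so U is clopen.
  U = {x1, x2, x4}, X ∖ U = {x3} — both open, so U is clopen.
  U = {x1, x3, x4}, X ∖ U = {x2} — both open, so U is clopen.
  U = {x1, x2, x3, x4}, X ∖ U = ∅ — both open, so U is clopen.
Nontrivial clopen(s) exist: e.g. {x2, x3}. So (X, τ) is disconnected.
Compute connected components by grouping points that agree on all clopens:
  component: {x2}
  component: {x3}
  component: {x1, x4}


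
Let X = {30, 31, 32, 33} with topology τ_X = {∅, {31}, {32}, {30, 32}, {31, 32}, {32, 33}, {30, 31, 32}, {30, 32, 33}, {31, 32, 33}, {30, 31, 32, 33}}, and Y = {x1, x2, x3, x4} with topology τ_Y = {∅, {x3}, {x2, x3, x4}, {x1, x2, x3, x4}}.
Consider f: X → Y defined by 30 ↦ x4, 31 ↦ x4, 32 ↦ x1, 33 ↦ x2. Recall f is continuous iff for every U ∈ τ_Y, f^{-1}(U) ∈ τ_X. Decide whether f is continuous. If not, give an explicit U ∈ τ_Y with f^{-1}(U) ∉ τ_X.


f is NOT continuous.

Compute f^{-1}(U) for each U ∈ τ_Y:
  U = ∅: f^{-1}(U) = ∅ ∈ τ_X ✓.
  U = {x3}: f^{-1}(U) = ∅ ∈ τ_X ✓.
  U = {x2, x3, x4}: f^{-1}(U) = {30, 31, 33} ∉ τ_X ✗.
  U = {x1, x2, x3, x4}: f^{-1}(U) = {30, 31, 32, 33} ∈ τ_X ✓.
Found U = {x2, x3, x4} with f^{-1}(U) = {30, 31, 33} not in τ_X. Therefore f is NOT continuous.


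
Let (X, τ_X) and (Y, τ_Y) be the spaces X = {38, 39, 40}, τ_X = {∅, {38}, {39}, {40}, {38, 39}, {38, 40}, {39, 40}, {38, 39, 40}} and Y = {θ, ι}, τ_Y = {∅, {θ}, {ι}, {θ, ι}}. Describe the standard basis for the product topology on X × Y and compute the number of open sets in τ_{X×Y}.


Basis B = {∅ × ∅, {38} × {θ}, {38} × {ι}, {39} × {θ}, {39} × {ι}, {40} × {θ}, {40} × {ι}, {38} × {θ, ι}, {38, 39} × {θ}, {38, 40} × {θ}, {38, 39} × {ι}, {38, 40} × {ι}, {39} × {θ, ι}, {39, 40} × {θ}, {39, 40} × {ι}, {40} × {θ, ι}, {38, 39, 40} × {θ}, {38, 39, 40} × {ι}, {38, 39} × {θ, ι}, {38, 40} × {θ, ι}, {39, 40} × {θ, ι}, {38, 39, 40} × {θ, ι}}; |τ_{X×Y}| = 64.

Enumerate products U × V with U ∈ τ_X, V ∈ τ_Y (deduplicated):
  ∅ × ∅ = {} (∅)
  {38} × {θ} = {(38,θ)}
  {38} × {ι} = {(38,ι)}
  {39} × {θ} = {(39,θ)}
  {39} × {ι} = {(39,ι)}
  {40} × {θ} = {(40,θ)}
  {40} × {ι} = {(40,ι)}
  {38} × {θ, ι} = {(38,θ), (38,ι)}
  {38, 39} × {θ} = {(38,θ), (39,θ)}
  {38, 40} × {θ} = {(38,θ), (40,θ)}
  {38, 39} × {ι} = {(38,ι), (39,ι)}
  {38, 40} × {ι} = {(38,ι), (40,ι)}
  {39} × {θ, ι} = {(39,θ), (39,ι)}
  {39, 40} × {θ} = {(39,θ), (40,θ)}
  {39, 40} × {ι} = {(39,ι), (40,ι)}
  {40} × {θ, ι} = {(40,θ), (40,ι)}
  {38, 39, 40} × {θ} = {(38,θ), (39,θ), (40,θ)}
  {38, 39, 40} × {ι} = {(38,ι), (39,ι), (40,ι)}
  {38, 39} × {θ, ι} = {(38,θ), (38,ι), (39,θ), (39,ι)}
  {38, 40} × {θ, ι} = {(38,θ), (38,ι), (40,θ), (40,ι)}
  {39, 40} × {θ, ι} = {(39,θ), (39,ι), (40,θ), (40,ι)}
  {38, 39, 40} × {θ, ι} = {(38,θ), (38,ι), (39,θ), (39,ι), (40,θ), (40,ι)}
These 22 distinct sets form the basis B.
Close under arbitrary unions to get τ_{X×Y}; counting gives |τ_{X×Y}| = 64.


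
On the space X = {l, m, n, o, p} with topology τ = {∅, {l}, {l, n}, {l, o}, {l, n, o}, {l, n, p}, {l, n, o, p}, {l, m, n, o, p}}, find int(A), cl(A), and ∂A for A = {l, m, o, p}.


int(A) = {l, o}, cl(A) = {l, m, n, o, p}, ∂A = {m, n, p}.

Closed sets in (X, τ) are complements of opens:
  closed(X, τ) = {∅, {m}, {m, o}, {m, p}, {m, n, p}, {m, o, p}, {m, n, o, p}, {l, m, n, o, p}}.
int(A) = ⋃ {U ∈ τ : U ⊆ A}. Opens contained in A: ∅, {l}, {l, o}.
Taking the union of these: int(A) = {l, o}.
cl(A) = ⋂ {C closed : A ⊆ C}. Closed sets containing A: {l, m, n, o, p}.
Intersecting these: cl(A) = {l, m, n, o, p}.
∂A = cl(A) ∖ int(A) = {l, m, n, o, p} ∖ {l, o} = {m, n, p}.


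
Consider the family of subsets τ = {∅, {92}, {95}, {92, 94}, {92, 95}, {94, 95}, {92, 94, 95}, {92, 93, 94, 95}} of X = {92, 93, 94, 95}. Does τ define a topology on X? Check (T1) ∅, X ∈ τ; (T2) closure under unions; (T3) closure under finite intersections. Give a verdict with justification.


τ is NOT a topology on X.

Axiom (T1): ∅ ∈ τ? Yes; X ∈ τ? Yes.
Axiom (T2/T3): check pairwise unions and intersections of members of τ.
Counterexample for (T3): {92, 94} ∩ {94, 95} = {94} ∉ τ. Therefore τ is NOT a topology.


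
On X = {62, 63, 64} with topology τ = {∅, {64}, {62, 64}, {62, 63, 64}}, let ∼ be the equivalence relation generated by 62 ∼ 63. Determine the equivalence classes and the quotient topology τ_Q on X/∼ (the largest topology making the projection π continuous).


X/∼ = {[62=63], [64]}; |τ_Q| = 3.

Equivalence classes: [62=63], [64].
Quotient map π: X → X/∼ sends 62 ↦ [62=63], 63 ↦ [62=63], 64 ↦ [64].
For each subset V ⊆ X/∼, compute π^{-1}(V) ⊆ X and check whether π^{-1}(V) ∈ τ. V is open in τ_Q iff π^{-1}(V) ∈ τ.
  V = {}: π^{-1}(V) = ∅ ∈ τ ✓.
  V = {[62=63]}: π^{-1}(V) = {62, 63} ∉ τ ✗.
  V = {[64]}: π^{-1}(V) = {64} ∈ τ ✓.
  V = {[62=63], [64]}: π^{-1}(V) = {62, 63, 64} ∈ τ ✓.
Open sets in the quotient: τ_Q = {{}, {[64]}, {[62=63], [64]}} (3 elements).


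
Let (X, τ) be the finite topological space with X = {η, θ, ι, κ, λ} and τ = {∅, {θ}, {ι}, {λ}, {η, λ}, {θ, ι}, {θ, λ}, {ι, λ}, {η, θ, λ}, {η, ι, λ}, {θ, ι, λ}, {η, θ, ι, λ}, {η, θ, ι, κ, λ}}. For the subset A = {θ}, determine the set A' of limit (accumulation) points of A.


A' = {κ}

For each x ∈ X, list the open sets U ∈ τ with x ∈ U, then check whether U ∩ (A ∖ {x}) ≠ ∅ for every such U.
  x = η: open {η, λ} ∋ x has {η, λ} ∩ (A ∖ {η}) = ∅, so x is NOT a limit point.
  x = θ: open {θ} ∋ x has {θ} ∩ (A ∖ {θ}) = ∅, so x is NOT a limit point.
  x = ι: open {ι} ∋ x has {ι} ∩ (A ∖ {ι}) = ∅, so x is NOT a limit point.
  x = κ: opens ∋ x are {η, θ, ι, κ, λ}; each meets A ∖ {κ}, so x IS a limit point.
  x = λ: open {λ} ∋ x has {λ} ∩ (A ∖ {λ}) = ∅, so x is NOT a limit point.
Collecting: A' = {κ}.


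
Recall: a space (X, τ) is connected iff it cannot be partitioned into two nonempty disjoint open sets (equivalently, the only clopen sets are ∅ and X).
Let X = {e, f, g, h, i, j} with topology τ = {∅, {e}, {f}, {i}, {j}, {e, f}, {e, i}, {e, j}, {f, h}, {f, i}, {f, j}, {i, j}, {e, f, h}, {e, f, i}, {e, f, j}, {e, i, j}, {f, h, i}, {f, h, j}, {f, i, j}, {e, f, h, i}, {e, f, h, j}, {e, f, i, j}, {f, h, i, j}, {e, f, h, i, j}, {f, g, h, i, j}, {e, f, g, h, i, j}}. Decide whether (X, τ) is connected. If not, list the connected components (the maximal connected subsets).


(X, τ) is disconnected; components = [{e}, {f, g, h, i, j}].

Find clopen sets (U ∈ τ with X ∖ U ∈ τ):
  U = ∅, X ∖ U = {e, f, g, h, i, j} — both open, so U is clopen.
  U = {e}, X ∖ U = {f, g, h, i, j} — both open, so U is clopen.
  U = {f, g, h, i, j}, X ∖ U = {e} — both open, so U is clopen.
  U = {e, f, g, h, i, j}, X ∖ U = ∅ — both open, so U is clopen.
Nontrivial clopen(s) exist: e.g. {f, g, h, i, j}. So (X, τ) is disconnected.
Compute connected components by grouping points that agree on all clopens:
  component: {e}
  component: {f, g, h, i, j}


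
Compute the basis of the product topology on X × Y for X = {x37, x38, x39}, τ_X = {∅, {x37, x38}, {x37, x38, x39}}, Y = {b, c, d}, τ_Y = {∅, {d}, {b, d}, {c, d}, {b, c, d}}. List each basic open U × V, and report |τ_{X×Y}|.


Basis B = {∅ × ∅, {x37, x38} × {d}, {x37, x38, x39} × {d}, {x37, x38} × {b, d}, {x37, x38} × {c, d}, {x37, x38} × {b, c, d}, {x37, x38, x39} × {b, d}, {x37, x38, x39} × {c, d}, {x37, x38, x39} × {b, c, d}}; |τ_{X×Y}| = 14.

Enumerate products U × V with U ∈ τ_X, V ∈ τ_Y (deduplicated):
  ∅ × ∅ = {} (∅)
  {x37, x38} × {d} = {(x37,d), (x38,d)}
  {x37, x38, x39} × {d} = {(x37,d), (x38,d), (x39,d)}
  {x37, x38} × {b, d} = {(x37,b), (x37,d), (x38,b), (x38,d)}
  {x37, x38} × {c, d} = {(x37,c), (x37,d), (x38,c), (x38,d)}
  {x37, x38} × {b, c, d} = {(x37,b), (x37,c), (x37,d), (x38,b), (x38,c), (x38,d)}
  {x37, x38, x39} × {b, d} = {(x37,b), (x37,d), (x38,b), (x38,d), (x39,b), (x39,d)}
  {x37, x38, x39} × {c, d} = {(x37,c), (x37,d), (x38,c), (x38,d), (x39,c), (x39,d)}
  {x37, x38, x39} × {b, c, d} = {(x37,b), (x37,c), (x37,d), (x38,b), (x38,c), (x38,d), (x39,b), (x39,c), (x39,d)}
These 9 distinct sets form the basis B.
Close under arbitrary unions to get τ_{X×Y}; counting gives |τ_{X×Y}| = 14.


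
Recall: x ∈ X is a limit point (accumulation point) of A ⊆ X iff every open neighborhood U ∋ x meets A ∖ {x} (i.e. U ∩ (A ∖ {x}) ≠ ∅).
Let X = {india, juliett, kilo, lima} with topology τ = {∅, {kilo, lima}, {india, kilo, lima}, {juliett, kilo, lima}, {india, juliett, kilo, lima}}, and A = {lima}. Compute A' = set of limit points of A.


A' = {india, juliett, kilo}

For each x ∈ X, list the open sets U ∈ τ with x ∈ U, then check whether U ∩ (A ∖ {x}) ≠ ∅ for every such U.
  x = india: opens ∋ x are {india, kilo, lima}, {india, juliett, kilo, lima}; each meets A ∖ {india}, so x IS a limit point.
  x = juliett: opens ∋ x are {juliett, kilo, lima}, {india, juliett, kilo, lima}; each meets A ∖ {juliett}, so x IS a limit point.
  x = kilo: opens ∋ x are {kilo, lima}, {india, kilo, lima}, {juliett, kilo, lima}, {india, juliett, kilo, lima}; each meets A ∖ {kilo}, so x IS a limit point.
  x = lima: open {kilo, lima} ∋ x has {kilo, lima} ∩ (A ∖ {lima}) = ∅, so x is NOT a limit point.
Collecting: A' = {india, juliett, kilo}.


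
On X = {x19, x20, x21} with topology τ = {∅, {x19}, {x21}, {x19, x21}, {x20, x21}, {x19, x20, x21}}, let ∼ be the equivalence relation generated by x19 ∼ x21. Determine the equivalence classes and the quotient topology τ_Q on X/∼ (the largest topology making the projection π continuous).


X/∼ = {[x19=x21], [x20]}; |τ_Q| = 3.

Equivalence classes: [x19=x21], [x20].
Quotient map π: X → X/∼ sends x19 ↦ [x19=x21], x20 ↦ [x20], x21 ↦ [x19=x21].
For each subset V ⊆ X/∼, compute π^{-1}(V) ⊆ X and check whether π^{-1}(V) ∈ τ. V is open in τ_Q iff π^{-1}(V) ∈ τ.
  V = {}: π^{-1}(V) = ∅ ∈ τ ✓.
  V = {[x19=x21]}: π^{-1}(V) = {x19, x21} ∈ τ ✓.
  V = {[x20]}: π^{-1}(V) = {x20} ∉ τ ✗.
  V = {[x19=x21], [x20]}: π^{-1}(V) = {x19, x20, x21} ∈ τ ✓.
Open sets in the quotient: τ_Q = {{}, {[x19=x21]}, {[x19=x21], [x20]}} (3 elements).


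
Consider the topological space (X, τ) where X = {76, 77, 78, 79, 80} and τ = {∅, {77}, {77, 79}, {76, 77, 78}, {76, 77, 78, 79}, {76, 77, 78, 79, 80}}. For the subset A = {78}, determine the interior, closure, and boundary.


int(A) = ∅, cl(A) = {76, 78, 80}, ∂A = {76, 78, 80}.

Closed sets in (X, τ) are complements of opens:
  closed(X, τ) = {∅, {80}, {79, 80}, {76, 78, 80}, {76, 78, 79, 80}, {76, 77, 78, 79, 80}}.
int(A) = ⋃ {U ∈ τ : U ⊆ A}. Opens contained in A: ∅.
Taking the union of these: int(A) = ∅.
cl(A) = ⋂ {C closed : A ⊆ C}. Closed sets containing A: {76, 78, 80}, {76, 78, 79, 80}, {76, 77, 78, 79, 80}.
Intersecting these: cl(A) = {76, 78, 80}.
∂A = cl(A) ∖ int(A) = {76, 78, 80} ∖ ∅ = {76, 78, 80}.


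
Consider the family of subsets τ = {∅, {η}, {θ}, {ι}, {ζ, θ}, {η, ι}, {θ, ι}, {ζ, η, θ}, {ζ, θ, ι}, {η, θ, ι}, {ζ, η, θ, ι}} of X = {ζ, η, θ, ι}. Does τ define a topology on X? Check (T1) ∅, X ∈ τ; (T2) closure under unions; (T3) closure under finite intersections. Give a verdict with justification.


τ is NOT a topology on X.

Axiom (T1): ∅ ∈ τ? Yes; X ∈ τ? Yes.
Axiom (T2/T3): check pairwise unions and intersections of members of τ.
Counterexample for (T2): {η} ∪ {θ} = {η, θ} ∉ τ. Therefore τ is NOT a topology.


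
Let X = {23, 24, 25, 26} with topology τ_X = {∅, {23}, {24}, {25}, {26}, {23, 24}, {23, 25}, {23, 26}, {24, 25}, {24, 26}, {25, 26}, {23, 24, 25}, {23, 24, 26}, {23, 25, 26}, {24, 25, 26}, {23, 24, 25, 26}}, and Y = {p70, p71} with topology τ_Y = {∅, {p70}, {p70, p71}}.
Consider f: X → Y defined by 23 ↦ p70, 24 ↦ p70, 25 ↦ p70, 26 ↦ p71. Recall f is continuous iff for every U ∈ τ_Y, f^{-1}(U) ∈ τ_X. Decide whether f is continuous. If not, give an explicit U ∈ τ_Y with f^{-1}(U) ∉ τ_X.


f IS continuous.

Compute f^{-1}(U) for each U ∈ τ_Y:
  U = ∅: f^{-1}(U) = ∅ ∈ τ_X ✓.
  U = {p70}: f^{-1}(U) = {23, 24, 25} ∈ τ_X ✓.
  U = {p70, p71}: f^{-1}(U) = {23, 24, 25, 26} ∈ τ_X ✓.
Every preimage lies in τ_X, so f IS continuous.


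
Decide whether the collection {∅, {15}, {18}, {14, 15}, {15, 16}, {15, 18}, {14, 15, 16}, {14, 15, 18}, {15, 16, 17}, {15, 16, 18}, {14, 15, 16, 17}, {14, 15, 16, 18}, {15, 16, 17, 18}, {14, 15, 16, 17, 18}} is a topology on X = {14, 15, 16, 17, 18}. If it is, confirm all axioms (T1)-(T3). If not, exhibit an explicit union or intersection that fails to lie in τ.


τ IS a topology on X.

Axiom (T1): ∅ ∈ τ? Yes; X ∈ τ? Yes.
Axiom (T2/T3): check pairwise unions and intersections of members of τ.
All pairwise intersections and unions checked — each lies in τ. Therefore τ satisfies (T1), (T2), (T3): it IS a topology on X.


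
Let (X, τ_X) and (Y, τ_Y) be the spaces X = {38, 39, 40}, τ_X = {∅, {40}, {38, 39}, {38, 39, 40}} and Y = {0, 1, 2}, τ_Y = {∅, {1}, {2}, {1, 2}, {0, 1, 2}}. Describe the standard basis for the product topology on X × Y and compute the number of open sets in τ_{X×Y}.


Basis B = {∅ × ∅, {40} × {1}, {40} × {2}, {38, 39} × {1}, {38, 39} × {2}, {40} × {1, 2}, {38, 39, 40} × {1}, {38, 39, 40} × {2}, {40} × {0, 1, 2}, {38, 39} × {1, 2}, {38, 39} × {0, 1, 2}, {38, 39, 40} × {1, 2}, {38, 39, 40} × {0, 1, 2}}; |τ_{X×Y}| = 25.

Enumerate products U × V with U ∈ τ_X, V ∈ τ_Y (deduplicated):
  ∅ × ∅ = {} (∅)
  {40} × {1} = {(40,1)}
  {40} × {2} = {(40,2)}
  {38, 39} × {1} = {(38,1), (39,1)}
  {38, 39} × {2} = {(38,2), (39,2)}
  {40} × {1, 2} = {(40,1), (40,2)}
  {38, 39, 40} × {1} = {(38,1), (39,1), (40,1)}
  {38, 39, 40} × {2} = {(38,2), (39,2), (40,2)}
  {40} × {0, 1, 2} = {(40,0), (40,1), (40,2)}
  {38, 39} × {1, 2} = {(38,1), (38,2), (39,1), (39,2)}
  {38, 39} × {0, 1, 2} = {(38,0), (38,1), (38,2), (39,0), (39,1), (39,2)}
  {38, 39, 40} × {1, 2} = {(38,1), (38,2), (39,1), (39,2), (40,1), (40,2)}
  {38, 39, 40} × {0, 1, 2} = {(38,0), (38,1), (38,2), (39,0), (39,1), (39,2), (40,0), (40,1), (40,2)}
These 13 distinct sets form the basis B.
Close under arbitrary unions to get τ_{X×Y}; counting gives |τ_{X×Y}| = 25.


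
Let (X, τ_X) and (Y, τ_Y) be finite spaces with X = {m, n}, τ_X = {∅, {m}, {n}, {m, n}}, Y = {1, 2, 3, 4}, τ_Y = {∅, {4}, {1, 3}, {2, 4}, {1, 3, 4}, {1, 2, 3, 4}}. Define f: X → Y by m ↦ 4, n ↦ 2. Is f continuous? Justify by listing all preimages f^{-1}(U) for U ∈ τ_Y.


f IS continuous.

Compute f^{-1}(U) for each U ∈ τ_Y:
  U = ∅: f^{-1}(U) = ∅ ∈ τ_X ✓.
  U = {4}: f^{-1}(U) = {m} ∈ τ_X ✓.
  U = {1, 3}: f^{-1}(U) = ∅ ∈ τ_X ✓.
  U = {2, 4}: f^{-1}(U) = {m, n} ∈ τ_X ✓.
  U = {1, 3, 4}: f^{-1}(U) = {m} ∈ τ_X ✓.
  U = {1, 2, 3, 4}: f^{-1}(U) = {m, n} ∈ τ_X ✓.
Every preimage lies in τ_X, so f IS continuous.


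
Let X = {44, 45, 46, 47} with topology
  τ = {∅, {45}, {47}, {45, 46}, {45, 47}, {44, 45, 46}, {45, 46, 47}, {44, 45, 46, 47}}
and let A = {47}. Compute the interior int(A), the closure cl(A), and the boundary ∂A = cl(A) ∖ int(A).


int(A) = {47}, cl(A) = {47}, ∂A = ∅.

Closed sets in (X, τ) are complements of opens:
  closed(X, τ) = {∅, {44}, {47}, {44, 46}, {44, 47}, {44, 45, 46}, {44, 46, 47}, {44, 45, 46, 47}}.
int(A) = ⋃ {U ∈ τ : U ⊆ A}. Opens contained in A: ∅, {47}.
Taking the union of these: int(A) = {47}.
cl(A) = ⋂ {C closed : A ⊆ C}. Closed sets containing A: {47}, {44, 47}, {44, 46, 47}, {44, 45, 46, 47}.
Intersecting these: cl(A) = {47}.
∂A = cl(A) ∖ int(A) = {47} ∖ {47} = ∅.


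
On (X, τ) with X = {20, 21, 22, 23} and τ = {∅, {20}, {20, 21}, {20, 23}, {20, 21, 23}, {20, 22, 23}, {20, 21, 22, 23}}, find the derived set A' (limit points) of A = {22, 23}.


A' = {22}

For each x ∈ X, list the open sets U ∈ τ with x ∈ U, then check whether U ∩ (A ∖ {x}) ≠ ∅ for every such U.
  x = 20: open {20} ∋ x has {20} ∩ (A ∖ {20}) = ∅, so x is NOT a limit point.
  x = 21: open {20, 21} ∋ x has {20, 21} ∩ (A ∖ {21}) = ∅, so x is NOT a limit point.
  x = 22: opens ∋ x are {20, 22, 23}, {20, 21, 22, 23}; each meets A ∖ {22}, so x IS a limit point.
  x = 23: open {20, 23} ∋ x has {20, 23} ∩ (A ∖ {23}) = ∅, so x is NOT a limit point.
Collecting: A' = {22}.


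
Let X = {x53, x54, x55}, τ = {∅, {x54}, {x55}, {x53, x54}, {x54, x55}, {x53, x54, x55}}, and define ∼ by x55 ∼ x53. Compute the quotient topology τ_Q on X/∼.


X/∼ = {[x53=x55], [x54]}; |τ_Q| = 3.

Equivalence classes: [x53=x55], [x54].
Quotient map π: X → X/∼ sends x53 ↦ [x53=x55], x54 ↦ [x54], x55 ↦ [x53=x55].
For each subset V ⊆ X/∼, compute π^{-1}(V) ⊆ X and check whether π^{-1}(V) ∈ τ. V is open in τ_Q iff π^{-1}(V) ∈ τ.
  V = {}: π^{-1}(V) = ∅ ∈ τ ✓.
  V = {[x53=x55]}: π^{-1}(V) = {x53, x55} ∉ τ ✗.
  V = {[x54]}: π^{-1}(V) = {x54} ∈ τ ✓.
  V = {[x53=x55], [x54]}: π^{-1}(V) = {x53, x54, x55} ∈ τ ✓.
Open sets in the quotient: τ_Q = {{}, {[x54]}, {[x53=x55], [x54]}} (3 elements).


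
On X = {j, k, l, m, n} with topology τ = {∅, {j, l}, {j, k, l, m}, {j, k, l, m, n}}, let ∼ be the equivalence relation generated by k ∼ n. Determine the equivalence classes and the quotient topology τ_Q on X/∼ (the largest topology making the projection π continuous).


X/∼ = {[j], [k=n], [l], [m]}; |τ_Q| = 3.

Equivalence classes: [j], [k=n], [l], [m].
Quotient map π: X → X/∼ sends j ↦ [j], k ↦ [k=n], l ↦ [l], m ↦ [m], n ↦ [k=n].
For each subset V ⊆ X/∼, compute π^{-1}(V) ⊆ X and check whether π^{-1}(V) ∈ τ. V is open in τ_Q iff π^{-1}(V) ∈ τ.
  V = {}: π^{-1}(V) = ∅ ∈ τ ✓.
  V = {[j]}: π^{-1}(V) = {j} ∉ τ ✗.
  V = {[k=n]}: π^{-1}(V) = {k, n} ∉ τ ✗.
  V = {[j], [k=n]}: π^{-1}(V) = {j, k, n} ∉ τ ✗.
  V = {[l]}: π^{-1}(V) = {l} ∉ τ ✗.
  V = {[j], [l]}: π^{-1}(V) = {j, l} ∈ τ ✓.
  V = {[k=n], [l]}: π^{-1}(V) = {k, l, n} ∉ τ ✗.
  V = {[j], [k=n], [l]}: π^{-1}(V) = {j, k, l, n} ∉ τ ✗.
  V = {[m]}: π^{-1}(V) = {m} ∉ τ ✗.
  V = {[j], [m]}: π^{-1}(V) = {j, m} ∉ τ ✗.
  V = {[k=n], [m]}: π^{-1}(V) = {k, m, n} ∉ τ ✗.
  V = {[j], [k=n], [m]}: π^{-1}(V) = {j, k, m, n} ∉ τ ✗.
  V = {[l], [m]}: π^{-1}(V) = {l, m} ∉ τ ✗.
  V = {[j], [l], [m]}: π^{-1}(V) = {j, l, m} ∉ τ ✗.
  V = {[k=n], [l], [m]}: π^{-1}(V) = {k, l, m, n} ∉ τ ✗.
  V = {[j], [k=n], [l], [m]}: π^{-1}(V) = {j, k, l, m, n} ∈ τ ✓.
Open sets in the quotient: τ_Q = {{}, {[j], [l]}, {[j], [k=n], [l], [m]}} (3 elements).


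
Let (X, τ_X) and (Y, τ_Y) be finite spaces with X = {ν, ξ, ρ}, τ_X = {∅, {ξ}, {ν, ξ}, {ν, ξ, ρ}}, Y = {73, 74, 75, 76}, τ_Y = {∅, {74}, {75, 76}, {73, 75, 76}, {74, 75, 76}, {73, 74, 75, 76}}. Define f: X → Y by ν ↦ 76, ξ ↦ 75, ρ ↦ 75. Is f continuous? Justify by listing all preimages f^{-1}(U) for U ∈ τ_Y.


f IS continuous.

Compute f^{-1}(U) for each U ∈ τ_Y:
  U = ∅: f^{-1}(U) = ∅ ∈ τ_X ✓.
  U = {74}: f^{-1}(U) = ∅ ∈ τ_X ✓.
  U = {75, 76}: f^{-1}(U) = {ν, ξ, ρ} ∈ τ_X ✓.
  U = {73, 75, 76}: f^{-1}(U) = {ν, ξ, ρ} ∈ τ_X ✓.
  U = {74, 75, 76}: f^{-1}(U) = {ν, ξ, ρ} ∈ τ_X ✓.
  U = {73, 74, 75, 76}: f^{-1}(U) = {ν, ξ, ρ} ∈ τ_X ✓.
Every preimage lies in τ_X, so f IS continuous.


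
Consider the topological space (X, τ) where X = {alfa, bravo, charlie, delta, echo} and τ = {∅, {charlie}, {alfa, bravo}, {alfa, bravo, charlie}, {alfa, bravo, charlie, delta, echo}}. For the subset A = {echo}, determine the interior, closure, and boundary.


int(A) = ∅, cl(A) = {delta, echo}, ∂A = {delta, echo}.

Closed sets in (X, τ) are complements of opens:
  closed(X, τ) = {∅, {delta, echo}, {charlie, delta, echo}, {alfa, bravo, delta, echo}, {alfa, bravo, charlie, delta, echo}}.
int(A) = ⋃ {U ∈ τ : U ⊆ A}. Opens contained in A: ∅.
Taking the union of these: int(A) = ∅.
cl(A) = ⋂ {C closed : A ⊆ C}. Closed sets containing A: {delta, echo}, {charlie, delta, echo}, {alfa, bravo, delta, echo}, {alfa, bravo, charlie, delta, echo}.
Intersecting these: cl(A) = {delta, echo}.
∂A = cl(A) ∖ int(A) = {delta, echo} ∖ ∅ = {delta, echo}.


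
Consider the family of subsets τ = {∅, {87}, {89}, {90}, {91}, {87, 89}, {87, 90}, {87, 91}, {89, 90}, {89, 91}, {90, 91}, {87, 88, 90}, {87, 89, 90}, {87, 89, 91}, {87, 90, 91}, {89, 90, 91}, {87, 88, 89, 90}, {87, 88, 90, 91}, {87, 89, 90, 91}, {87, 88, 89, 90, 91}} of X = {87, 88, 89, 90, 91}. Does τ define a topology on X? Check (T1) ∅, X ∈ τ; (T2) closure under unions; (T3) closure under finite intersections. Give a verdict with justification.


τ IS a topology on X.

Axiom (T1): ∅ ∈ τ? Yes; X ∈ τ? Yes.
Axiom (T2/T3): check pairwise unions and intersections of members of τ.
All pairwise intersections and unions checked — each lies in τ. Therefore τ satisfies (T1), (T2), (T3): it IS a topology on X.


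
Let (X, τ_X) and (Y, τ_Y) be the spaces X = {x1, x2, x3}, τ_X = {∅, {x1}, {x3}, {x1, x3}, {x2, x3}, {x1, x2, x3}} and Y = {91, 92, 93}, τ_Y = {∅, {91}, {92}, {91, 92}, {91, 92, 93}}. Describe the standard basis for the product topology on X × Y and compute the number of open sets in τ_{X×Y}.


Basis B = {∅ × ∅, {x1} × {91}, {x1} × {92}, {x3} × {91}, {x3} × {92}, {x1} × {91, 92}, {x1, x3} × {91}, {x1, x3} × {92}, {x2, x3} × {91}, {x2, x3} × {92}, {x3} × {91, 92}, {x1} × {91, 92, 93}, {x1, x2, x3} × {91}, {x1, x2, x3} × {92}, {x3} × {91, 92, 93}, {x1, x3} × {91, 92}, {x2, x3} × {91, 92}, {x1, x3} × {91, 92, 93}, {x1, x2, x3} × {91, 92}, {x2, x3} × {91, 92, 93}, {x1, x2, x3} × {91, 92, 93}}; |τ_{X×Y}| = 70.

Enumerate products U × V with U ∈ τ_X, V ∈ τ_Y (deduplicated):
  ∅ × ∅ = {} (∅)
  {x1} × {91} = {(x1,91)}
  {x1} × {92} = {(x1,92)}
  {x3} × {91} = {(x3,91)}
  {x3} × {92} = {(x3,92)}
  {x1} × {91, 92} = {(x1,91), (x1,92)}
  {x1, x3} × {91} = {(x1,91), (x3,91)}
  {x1, x3} × {92} = {(x1,92), (x3,92)}
  {x2, x3} × {91} = {(x2,91), (x3,91)}
  {x2, x3} × {92} = {(x2,92), (x3,92)}
  {x3} × {91, 92} = {(x3,91), (x3,92)}
  {x1} × {91, 92, 93} = {(x1,91), (x1,92), (x1,93)}
  {x1, x2, x3} × {91} = {(x1,91), (x2,91), (x3,91)}
  {x1, x2, x3} × {92} = {(x1,92), (x2,92), (x3,92)}
  {x3} × {91, 92, 93} = {(x3,91), (x3,92), (x3,93)}
  {x1, x3} × {91, 92} = {(x1,91), (x1,92), (x3,91), (x3,92)}
  {x2, x3} × {91, 92} = {(x2,91), (x2,92), (x3,91), (x3,92)}
  {x1, x3} × {91, 92, 93} = {(x1,91), (x1,92), (x1,93), (x3,91), (x3,92), (x3,93)}
  {x1, x2, x3} × {91, 92} = {(x1,91), (x1,92), (x2,91), (x2,92), (x3,91), (x3,92)}
  {x2, x3} × {91, 92, 93} = {(x2,91), (x2,92), (x2,93), (x3,91), (x3,92), (x3,93)}
  {x1, x2, x3} × {91, 92, 93} = {(x1,91), (x1,92), (x1,93), (x2,91), (x2,92), (x2,93), (x3,91), (x3,92), (x3,93)}
These 21 distinct sets form the basis B.
Close under arbitrary unions to get τ_{X×Y}; counting gives |τ_{X×Y}| = 70.


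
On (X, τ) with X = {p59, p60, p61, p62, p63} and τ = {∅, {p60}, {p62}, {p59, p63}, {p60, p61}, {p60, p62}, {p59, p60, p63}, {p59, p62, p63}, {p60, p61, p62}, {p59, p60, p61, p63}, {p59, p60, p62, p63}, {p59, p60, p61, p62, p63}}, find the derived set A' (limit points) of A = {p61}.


A' = ∅

For each x ∈ X, list the open sets U ∈ τ with x ∈ U, then check whether U ∩ (A ∖ {x}) ≠ ∅ for every such U.
  x = p59: open {p59, p63} ∋ x has {p59, p63} ∩ (A ∖ {p59}) = ∅, so x is NOT a limit point.
  x = p60: open {p60} ∋ x has {p60} ∩ (A ∖ {p60}) = ∅, so x is NOT a limit point.
  x = p61: open {p60, p61} ∋ x has {p60, p61} ∩ (A ∖ {p61}) = ∅, so x is NOT a limit point.
  x = p62: open {p62} ∋ x has {p62} ∩ (A ∖ {p62}) = ∅, so x is NOT a limit point.
  x = p63: open {p59, p63} ∋ x has {p59, p63} ∩ (A ∖ {p63}) = ∅, so x is NOT a limit point.
Collecting: A' = ∅.


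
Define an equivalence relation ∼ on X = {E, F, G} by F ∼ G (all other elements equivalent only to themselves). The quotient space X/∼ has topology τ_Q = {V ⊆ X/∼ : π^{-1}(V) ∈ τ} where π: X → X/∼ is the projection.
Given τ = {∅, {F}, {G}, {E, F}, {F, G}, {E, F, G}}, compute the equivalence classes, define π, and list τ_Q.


X/∼ = {[E], [F=G]}; |τ_Q| = 3.

Equivalence classes: [E], [F=G].
Quotient map π: X → X/∼ sends E ↦ [E], F ↦ [F=G], G ↦ [F=G].
For each subset V ⊆ X/∼, compute π^{-1}(V) ⊆ X and check whether π^{-1}(V) ∈ τ. V is open in τ_Q iff π^{-1}(V) ∈ τ.
  V = {}: π^{-1}(V) = ∅ ∈ τ ✓.
  V = {[E]}: π^{-1}(V) = {E} ∉ τ ✗.
  V = {[F=G]}: π^{-1}(V) = {F, G} ∈ τ ✓.
  V = {[E], [F=G]}: π^{-1}(V) = {E, F, G} ∈ τ ✓.
Open sets in the quotient: τ_Q = {{}, {[F=G]}, {[E], [F=G]}} (3 elements).


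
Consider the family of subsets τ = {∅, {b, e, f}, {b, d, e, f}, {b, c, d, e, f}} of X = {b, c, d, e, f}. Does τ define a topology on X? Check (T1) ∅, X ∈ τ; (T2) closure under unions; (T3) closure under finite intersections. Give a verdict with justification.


τ IS a topology on X.

Axiom (T1): ∅ ∈ τ? Yes; X ∈ τ? Yes.
Axiom (T2/T3): check pairwise unions and intersections of members of τ.
All pairwise intersections and unions checked — each lies in τ. Therefore τ satisfies (T1), (T2), (T3): it IS a topology on X.


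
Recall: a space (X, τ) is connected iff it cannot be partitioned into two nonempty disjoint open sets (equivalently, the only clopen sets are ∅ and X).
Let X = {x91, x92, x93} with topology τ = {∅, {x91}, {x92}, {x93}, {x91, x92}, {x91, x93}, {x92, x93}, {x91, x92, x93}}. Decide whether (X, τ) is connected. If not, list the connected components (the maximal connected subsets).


(X, τ) is disconnected; components = [{x91}, {x92}, {x93}].

Find clopen sets (U ∈ τ with X ∖ U ∈ τ):
  U = ∅, X ∖ U = {x91, x92, x93} — both open, so U is clopen.
  U = {x91}, X ∖ U = {x92, x93} — both open, so U is clopen.
  U = {x92}, X ∖ U = {x91, x93} — both open, so U is clopen.
  U = {x93}, X ∖ U = {x91, x92} — both open, so U is clopen.
  U = {x91, x92}, X ∖ U = {x93} — both open, so U is clopen.
  U = {x91, x93}, X ∖ U = {x92} — both open, so U is clopen.
  U = {x92, x93}, X ∖ U = {x91} — both open, so U is clopen.
  U = {x91, x92, x93}, X ∖ U = ∅ — both open, so U is clopen.
Nontrivial clopen(s) exist: e.g. {x92, x93}. So (X, τ) is disconnected.
Compute connected components by grouping points that agree on all clopens:
  component: {x91}
  component: {x92}
  component: {x93}


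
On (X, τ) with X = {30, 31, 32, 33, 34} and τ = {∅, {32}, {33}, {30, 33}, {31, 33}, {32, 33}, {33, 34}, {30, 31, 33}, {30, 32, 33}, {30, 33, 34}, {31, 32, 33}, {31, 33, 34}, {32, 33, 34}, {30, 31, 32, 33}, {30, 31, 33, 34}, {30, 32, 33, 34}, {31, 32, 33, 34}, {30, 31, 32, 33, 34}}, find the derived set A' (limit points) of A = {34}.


A' = ∅

For each x ∈ X, list the open sets U ∈ τ with x ∈ U, then check whether U ∩ (A ∖ {x}) ≠ ∅ for every such U.
  x = 30: open {30, 33} ∋ x has {30, 33} ∩ (A ∖ {30}) = ∅, so x is NOT a limit point.
  x = 31: open {31, 33} ∋ x has {31, 33} ∩ (A ∖ {31}) = ∅, so x is NOT a limit point.
  x = 32: open {32} ∋ x has {32} ∩ (A ∖ {32}) = ∅, so x is NOT a limit point.
  x = 33: open {33} ∋ x has {33} ∩ (A ∖ {33}) = ∅, so x is NOT a limit point.
  x = 34: open {33, 34} ∋ x has {33, 34} ∩ (A ∖ {34}) = ∅, so x is NOT a limit point.
Collecting: A' = ∅.


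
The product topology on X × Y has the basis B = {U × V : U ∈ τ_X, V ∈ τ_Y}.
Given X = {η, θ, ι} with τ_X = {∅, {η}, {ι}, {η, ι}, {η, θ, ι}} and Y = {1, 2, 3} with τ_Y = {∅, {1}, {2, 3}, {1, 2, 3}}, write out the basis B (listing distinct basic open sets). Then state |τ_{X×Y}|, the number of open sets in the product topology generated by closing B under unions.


Basis B = {∅ × ∅, {η} × {1}, {ι} × {1}, {η, ι} × {1}, {η} × {2, 3}, {ι} × {2, 3}, {η} × {1, 2, 3}, {η, θ, ι} × {1}, {ι} × {1, 2, 3}, {η, ι} × {2, 3}, {η, ι} × {1, 2, 3}, {η, θ, ι} × {2, 3}, {η, θ, ι} × {1, 2, 3}}; |τ_{X×Y}| = 25.

Enumerate products U × V with U ∈ τ_X, V ∈ τ_Y (deduplicated):
  ∅ × ∅ = {} (∅)
  {η} × {1} = {(η,1)}
  {ι} × {1} = {(ι,1)}
  {η, ι} × {1} = {(η,1), (ι,1)}
  {η} × {2, 3} = {(η,2), (η,3)}
  {ι} × {2, 3} = {(ι,2), (ι,3)}
  {η} × {1, 2, 3} = {(η,1), (η,2), (η,3)}
  {η, θ, ι} × {1} = {(η,1), (θ,1), (ι,1)}
  {ι} × {1, 2, 3} = {(ι,1), (ι,2), (ι,3)}
  {η, ι} × {2, 3} = {(η,2), (η,3), (ι,2), (ι,3)}
  {η, ι} × {1, 2, 3} = {(η,1), (η,2), (η,3), (ι,1), (ι,2), (ι,3)}
  {η, θ, ι} × {2, 3} = {(η,2), (η,3), (θ,2), (θ,3), (ι,2), (ι,3)}
  {η, θ, ι} × {1, 2, 3} = {(η,1), (η,2), (η,3), (θ,1), (θ,2), (θ,3), (ι,1), (ι,2), (ι,3)}
These 13 distinct sets form the basis B.
Close under arbitrary unions to get τ_{X×Y}; counting gives |τ_{X×Y}| = 25.


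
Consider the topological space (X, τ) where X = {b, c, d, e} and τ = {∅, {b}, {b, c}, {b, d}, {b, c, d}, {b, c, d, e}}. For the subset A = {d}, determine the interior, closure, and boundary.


int(A) = ∅, cl(A) = {d, e}, ∂A = {d, e}.

Closed sets in (X, τ) are complements of opens:
  closed(X, τ) = {∅, {e}, {c, e}, {d, e}, {c, d, e}, {b, c, d, e}}.
int(A) = ⋃ {U ∈ τ : U ⊆ A}. Opens contained in A: ∅.
Taking the union of these: int(A) = ∅.
cl(A) = ⋂ {C closed : A ⊆ C}. Closed sets containing A: {d, e}, {c, d, e}, {b, c, d, e}.
Intersecting these: cl(A) = {d, e}.
∂A = cl(A) ∖ int(A) = {d, e} ∖ ∅ = {d, e}.


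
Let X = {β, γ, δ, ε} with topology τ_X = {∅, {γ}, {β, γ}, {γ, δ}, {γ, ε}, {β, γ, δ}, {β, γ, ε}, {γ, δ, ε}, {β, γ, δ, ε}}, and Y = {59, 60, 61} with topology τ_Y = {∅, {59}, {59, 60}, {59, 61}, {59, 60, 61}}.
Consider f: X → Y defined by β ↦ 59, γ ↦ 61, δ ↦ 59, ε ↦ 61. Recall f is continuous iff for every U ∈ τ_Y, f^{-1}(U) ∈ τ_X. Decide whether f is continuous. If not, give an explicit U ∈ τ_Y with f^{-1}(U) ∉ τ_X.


f is NOT continuous.

Compute f^{-1}(U) for each U ∈ τ_Y:
  U = ∅: f^{-1}(U) = ∅ ∈ τ_X ✓.
  U = {59}: f^{-1}(U) = {β, δ} ∉ τ_X ✗.
  U = {59, 60}: f^{-1}(U) = {β, δ} ∉ τ_X ✗.
  U = {59, 61}: f^{-1}(U) = {β, γ, δ, ε} ∈ τ_X ✓.
  U = {59, 60, 61}: f^{-1}(U) = {β, γ, δ, ε} ∈ τ_X ✓.
Found U = {59} with f^{-1}(U) = {β, δ} not in τ_X. Therefore f is NOT continuous.


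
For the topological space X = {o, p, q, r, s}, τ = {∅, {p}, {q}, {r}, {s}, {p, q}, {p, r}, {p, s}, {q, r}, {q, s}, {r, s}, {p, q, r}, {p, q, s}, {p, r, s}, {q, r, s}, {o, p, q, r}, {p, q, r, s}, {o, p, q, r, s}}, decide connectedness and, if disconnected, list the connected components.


(X, τ) is disconnected; components = [{s}, {o, p, q, r}].

Find clopen sets (U ∈ τ with X ∖ U ∈ τ):
  U = ∅, X ∖ U = {o, p, q, r, s} — both open, so U is clopen.
  U = {s}, X ∖ U = {o, p, q, r} — both open, so U is clopen.
  U = {o, p, q, r}, X ∖ U = {s} — both open, so U is clopen.
  U = {o, p, q, r, s}, X ∖ U = ∅ — both open, so U is clopen.
Nontrivial clopen(s) exist: e.g. {s}. So (X, τ) is disconnected.
Compute connected components by grouping points that agree on all clopens:
  component: {s}
  component: {o, p, q, r}
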